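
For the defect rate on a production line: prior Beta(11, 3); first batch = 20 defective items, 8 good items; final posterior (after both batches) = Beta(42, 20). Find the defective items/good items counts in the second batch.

11 defective items and 9 good items

Because Beta–binomial updating is additive in the counts, the combined data contributed (α_post−α_prior, β_post−β_prior) successes and failures.
Total across both batches: 42−11=31 defective items, 20−3=17 good items.
Subtract the first batch: 31−20=11 defective items and 17−8=9 good items.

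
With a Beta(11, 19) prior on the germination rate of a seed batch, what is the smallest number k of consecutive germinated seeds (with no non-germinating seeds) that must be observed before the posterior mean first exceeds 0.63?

k = 22

After k germinated seeds and 0 non-germinating seeds the posterior is Beta(11+k, 19), with mean (11+k)/(11+19+k).
Set (11+k)/(30+k) > 0.63 and solve: k > (0.63·30 − 11)/(1 − 0.63) = 21.351.
The smallest integer exceeding 21.351 is 22, and checking k=22: (33)/(52) = 0.6346 > 0.63.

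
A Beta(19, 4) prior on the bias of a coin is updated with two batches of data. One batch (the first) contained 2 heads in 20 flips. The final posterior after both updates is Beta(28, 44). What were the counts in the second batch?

Because Beta–binomial updating is additive in the counts, the combined data contributed (α_post−α_prior, β_post−β_prior) successes and failures.
Total across both batches: 28−19=9 heads, 44−4=40 tails.
Subtract the first batch: 9−2=7 heads and 40−18=22 tails.

7 heads and 22 tails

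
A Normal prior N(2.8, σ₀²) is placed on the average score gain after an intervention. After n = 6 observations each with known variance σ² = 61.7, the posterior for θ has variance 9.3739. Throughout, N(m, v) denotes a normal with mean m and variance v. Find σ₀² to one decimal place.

Posterior precision equals prior precision plus data precision: 1/σ_n² = 1/σ₀² + n/σ².
So 1/σ₀² = 1/9.3739 − 6/61.7 = 0.106679 − 0.097245 = 0.009434.
Hence σ₀² = 1/0.009434 ≈ 106.0.

σ₀² = 106.0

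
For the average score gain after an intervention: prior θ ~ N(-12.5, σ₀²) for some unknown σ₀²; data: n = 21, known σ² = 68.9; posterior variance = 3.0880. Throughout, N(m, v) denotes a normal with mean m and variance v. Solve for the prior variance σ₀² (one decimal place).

σ₀² = 52.5

Posterior precision equals prior precision plus data precision: 1/σ_n² = 1/σ₀² + n/σ².
So 1/σ₀² = 1/3.0880 − 21/68.9 = 0.323834 − 0.304790 = 0.019044.
Hence σ₀² = 1/0.019044 ≈ 52.5.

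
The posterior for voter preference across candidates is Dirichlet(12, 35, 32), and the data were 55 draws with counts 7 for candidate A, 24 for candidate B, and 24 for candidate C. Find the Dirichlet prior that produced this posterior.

For a Dirichlet(α) prior with multinomial counts c, the posterior is Dirichlet(α + c) componentwise.
Subtract each count from the matching posterior parameter: 12−7=5, 35−24=11, 32−24=8.

Dirichlet(5, 11, 8)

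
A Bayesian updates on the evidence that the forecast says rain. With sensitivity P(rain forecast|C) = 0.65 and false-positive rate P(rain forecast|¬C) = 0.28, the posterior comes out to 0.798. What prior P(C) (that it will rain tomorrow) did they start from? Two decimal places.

Bayes' rule in odds form gives O(C|E) = O(C)·[P(E|C)/P(E|¬C)], hence O(C) = O(C|E)/LR.
Posterior odds = 0.798/(1−0.798) = 3.9505. LR = 0.65/0.28 = 2.3214.
Prior odds = 3.9505/2.3214 = 1.7018, so P(C) = 1.7018/(1+1.7018) ≈ 0.63.

P(C) = 0.63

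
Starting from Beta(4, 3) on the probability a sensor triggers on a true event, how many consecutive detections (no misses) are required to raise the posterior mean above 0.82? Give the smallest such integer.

After k detections and 0 misses the posterior is Beta(4+k, 3), with mean (4+k)/(4+3+k).
Set (4+k)/(7+k) > 0.82 and solve: k > (0.82·7 − 4)/(1 − 0.82) = 9.667.
The smallest integer exceeding 9.667 is 10, and checking k=10: (14)/(17) = 0.8235 > 0.82.

k = 10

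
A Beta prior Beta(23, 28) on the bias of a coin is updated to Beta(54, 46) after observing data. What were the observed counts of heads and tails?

Under Beta–binomial conjugacy the posterior parameters are (α+s, β+f).
So s = 54 − 23 = 31 and f = 46 − 28 = 18.

31 heads and 18 tails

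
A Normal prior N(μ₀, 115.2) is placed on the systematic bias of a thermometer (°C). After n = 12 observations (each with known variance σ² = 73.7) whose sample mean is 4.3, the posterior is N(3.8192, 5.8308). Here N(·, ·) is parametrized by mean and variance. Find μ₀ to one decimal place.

μ₀ = -5.2

With known observation variance, the Normal–Normal posterior has precision τ_n = τ₀ + n/σ² and mean μ_n = (τ₀μ₀ + (n/σ²)x̄)/τ_n.
Here τ₀ = 1/115.2 = 0.008681 and τ_data = 12/73.7 = 0.162822, so τ_n = 0.171503.
Rearranging for μ₀: μ₀ = (μ_n·τ_n − τ_data·x̄)/τ₀ = (3.8192·0.171503 − 0.162822·4.3) / 0.008681 = -0.045130/0.008681 ≈ -5.2.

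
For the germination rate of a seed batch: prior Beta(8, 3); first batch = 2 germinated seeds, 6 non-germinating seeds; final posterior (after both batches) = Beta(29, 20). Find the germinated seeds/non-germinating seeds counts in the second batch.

Because Beta–binomial updating is additive in the counts, the combined data contributed (α_post−α_prior, β_post−β_prior) successes and failures.
Total across both batches: 29−8=21 germinated seeds, 20−3=17 non-germinating seeds.
Subtract the first batch: 21−2=19 germinated seeds and 17−6=11 non-germinating seeds.

19 germinated seeds and 11 non-germinating seeds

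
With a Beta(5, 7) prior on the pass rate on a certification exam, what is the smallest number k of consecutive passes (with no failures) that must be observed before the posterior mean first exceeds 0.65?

After k passes and 0 failures the posterior is Beta(5+k, 7), with mean (5+k)/(5+7+k).
Set (5+k)/(12+k) > 0.65 and solve: k > (0.65·12 − 5)/(1 − 0.65) = 8.000.
The smallest integer exceeding 8.000 is 9.

k = 9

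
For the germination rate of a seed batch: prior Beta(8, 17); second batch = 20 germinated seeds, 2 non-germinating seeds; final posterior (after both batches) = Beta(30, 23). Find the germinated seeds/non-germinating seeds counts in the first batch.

2 germinated seeds and 4 non-germinating seeds

Because Beta–binomial updating is additive in the counts, the combined data contributed (α_post−α_prior, β_post−β_prior) successes and failures.
Total across both batches: 30−8=22 germinated seeds, 23−17=6 non-germinating seeds.
Subtract the second batch: 22−20=2 germinated seeds and 6−2=4 non-germinating seeds.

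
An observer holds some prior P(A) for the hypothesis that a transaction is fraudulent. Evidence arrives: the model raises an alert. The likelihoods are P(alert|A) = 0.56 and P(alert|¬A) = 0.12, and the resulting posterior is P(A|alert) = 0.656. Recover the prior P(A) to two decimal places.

P(A) = 0.29

Bayes' rule in odds form gives O(A|E) = O(A)·[P(E|A)/P(E|¬A)], hence O(A) = O(A|E)/LR.
Posterior odds = 0.656/(1−0.656) = 1.9070. LR = 0.56/0.12 = 4.6667.
Prior odds = 1.9070/4.6667 = 0.4086, so P(A) = 0.4086/(1+0.4086) ≈ 0.29.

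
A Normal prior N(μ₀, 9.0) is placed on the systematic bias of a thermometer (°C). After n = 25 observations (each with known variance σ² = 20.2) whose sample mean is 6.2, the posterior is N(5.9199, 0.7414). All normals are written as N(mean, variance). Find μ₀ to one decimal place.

μ₀ = 2.8

The posterior mean is a precision-weighted average: μ_n = (τ₀μ₀ + τ_data·x̄)/(τ₀+τ_data), with τ₀=1/σ₀² and τ_data=n/σ².
Here τ₀ = 1/9.0 = 0.111111 and τ_data = 25/20.2 = 1.237624, so τ_n = 1.348735.
Rearranging for μ₀: μ₀ = (μ_n·τ_n − τ_data·x̄)/τ₀ = (5.9199·1.348735 − 1.237624·6.2) / 0.111111 = 0.311108/0.111111 ≈ 2.8.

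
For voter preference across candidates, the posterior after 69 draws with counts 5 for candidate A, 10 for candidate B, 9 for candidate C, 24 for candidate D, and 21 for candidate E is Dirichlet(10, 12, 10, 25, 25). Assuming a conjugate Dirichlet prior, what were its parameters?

For a Dirichlet(α) prior with multinomial counts c, the posterior is Dirichlet(α + c) componentwise.
Subtract each count from the matching posterior parameter: 10−5=5, 12−10=2, 10−9=1, 25−24=1, 25−21=4.

Dirichlet(5, 2, 1, 1, 4)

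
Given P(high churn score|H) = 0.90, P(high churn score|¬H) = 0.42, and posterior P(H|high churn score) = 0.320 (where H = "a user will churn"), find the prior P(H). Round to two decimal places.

P(H) = 0.18

Bayes' rule in odds form gives O(H|E) = O(H)·[P(E|H)/P(E|¬H)], hence O(H) = O(H|E)/LR.
Posterior odds = 0.320/(1−0.320) = 0.4706. LR = 0.90/0.42 = 2.1429.
Prior odds = 0.4706/2.1429 = 0.2196, so P(H) = 0.2196/(1+0.2196) ≈ 0.18.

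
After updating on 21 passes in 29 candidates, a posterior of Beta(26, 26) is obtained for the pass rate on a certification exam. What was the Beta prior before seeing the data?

Beta(5, 18)

Beta is conjugate to the binomial likelihood: posterior = Beta(a+s, b+f).
So a = 26 − 21 = 5 and b = 26 − 8 = 18.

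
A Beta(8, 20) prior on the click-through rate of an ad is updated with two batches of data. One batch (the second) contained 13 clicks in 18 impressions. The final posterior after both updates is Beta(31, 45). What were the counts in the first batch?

10 clicks and 20 non-clicks

Because Beta–binomial updating is additive in the counts, the combined data contributed (α_post−α_prior, β_post−β_prior) successes and failures.
Total across both batches: 31−8=23 clicks, 45−20=25 non-clicks.
Subtract the second batch: 23−13=10 clicks and 25−5=20 non-clicks.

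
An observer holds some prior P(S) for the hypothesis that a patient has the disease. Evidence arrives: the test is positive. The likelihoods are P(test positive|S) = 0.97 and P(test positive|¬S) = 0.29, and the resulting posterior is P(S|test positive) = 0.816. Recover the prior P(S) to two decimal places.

In odds form, posterior odds = prior odds × likelihood ratio, so prior odds = posterior odds ÷ LR.
Posterior odds = 0.816/(1−0.816) = 4.4348. LR = 0.97/0.29 = 3.3448.
Prior odds = 4.4348/3.3448 = 1.3259, so P(S) = 1.3259/(1+1.3259) ≈ 0.57.

P(S) = 0.57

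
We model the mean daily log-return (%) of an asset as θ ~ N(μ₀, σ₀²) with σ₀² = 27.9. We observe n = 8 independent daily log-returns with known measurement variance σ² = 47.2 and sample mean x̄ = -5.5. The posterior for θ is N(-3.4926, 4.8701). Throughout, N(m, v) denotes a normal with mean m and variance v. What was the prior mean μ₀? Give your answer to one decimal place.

The posterior mean is a precision-weighted average: μ_n = (τ₀μ₀ + τ_data·x̄)/(τ₀+τ_data), with τ₀=1/σ₀² and τ_data=n/σ².
Here τ₀ = 1/27.9 = 0.035842 and τ_data = 8/47.2 = 0.169492, so τ_n = 0.205334.
Rearranging for μ₀: μ₀ = (μ_n·τ_n − τ_data·x̄)/τ₀ = (-3.4926·0.205334 − 0.169492·-5.5) / 0.035842 = 0.215056/0.035842 ≈ 6.0.

μ₀ = 6.0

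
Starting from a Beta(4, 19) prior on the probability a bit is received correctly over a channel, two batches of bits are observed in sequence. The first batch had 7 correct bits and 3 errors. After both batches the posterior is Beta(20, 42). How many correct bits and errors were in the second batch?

Because Beta–binomial updating is additive in the counts, the combined data contributed (α_post−α_prior, β_post−β_prior) successes and failures.
Total across both batches: 20−4=16 correct bits, 42−19=23 errors.
Subtract the first batch: 16−7=9 correct bits and 23−3=20 errors.

9 correct bits and 20 errors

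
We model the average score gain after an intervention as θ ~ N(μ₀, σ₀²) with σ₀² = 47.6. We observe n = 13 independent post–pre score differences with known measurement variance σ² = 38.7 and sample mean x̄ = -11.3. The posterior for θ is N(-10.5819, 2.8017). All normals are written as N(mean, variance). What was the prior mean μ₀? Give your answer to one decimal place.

The posterior mean is a precision-weighted average: μ_n = (τ₀μ₀ + τ_data·x̄)/(τ₀+τ_data), with τ₀=1/σ₀² and τ_data=n/σ².
Here τ₀ = 1/47.6 = 0.021008 and τ_data = 13/38.7 = 0.335917, so τ_n = 0.356925.
Rearranging for μ₀: μ₀ = (μ_n·τ_n − τ_data·x̄)/τ₀ = (-10.5819·0.356925 − 0.335917·-11.3) / 0.021008 = 0.018917/0.021008 ≈ 0.9.

μ₀ = 0.9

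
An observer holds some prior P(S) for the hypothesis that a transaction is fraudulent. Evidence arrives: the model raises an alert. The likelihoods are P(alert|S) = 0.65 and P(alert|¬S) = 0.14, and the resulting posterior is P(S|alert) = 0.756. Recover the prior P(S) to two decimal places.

P(S) = 0.40

Bayes' rule in odds form gives O(S|E) = O(S)·[P(E|S)/P(E|¬S)], hence O(S) = O(S|E)/LR.
Posterior odds = 0.756/(1−0.756) = 3.0984. LR = 0.65/0.14 = 4.6429.
Prior odds = 3.0984/4.6429 = 0.6673, so P(S) = 0.6673/(1+0.6673) ≈ 0.40.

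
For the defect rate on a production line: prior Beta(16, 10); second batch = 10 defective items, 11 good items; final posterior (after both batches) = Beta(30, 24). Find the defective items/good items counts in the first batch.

4 defective items and 3 good items

Because Beta–binomial updating is additive in the counts, the combined data contributed (α_post−α_prior, β_post−β_prior) successes and failures.
Total across both batches: 30−16=14 defective items, 24−10=14 good items.
Subtract the second batch: 14−10=4 defective items and 14−11=3 good items.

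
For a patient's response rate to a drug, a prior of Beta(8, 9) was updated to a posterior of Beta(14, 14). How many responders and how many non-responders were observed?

6 responders and 5 non-responders

Beta is conjugate to the binomial likelihood: posterior = Beta(α+s, β+f).
So s = 14 − 8 = 6 and f = 14 − 9 = 5.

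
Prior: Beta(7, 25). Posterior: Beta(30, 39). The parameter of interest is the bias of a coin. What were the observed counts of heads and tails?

23 heads and 14 tails

Beta is conjugate to the binomial likelihood: posterior = Beta(a+s, b+f).
So s = 30 − 7 = 23 and f = 39 − 25 = 14.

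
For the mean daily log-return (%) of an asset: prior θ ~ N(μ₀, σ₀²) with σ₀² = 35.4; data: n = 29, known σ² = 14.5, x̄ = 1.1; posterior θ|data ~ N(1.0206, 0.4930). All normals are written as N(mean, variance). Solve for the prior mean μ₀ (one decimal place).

The posterior mean is a precision-weighted average: μ_n = (τ₀μ₀ + τ_data·x̄)/(τ₀+τ_data), with τ₀=1/σ₀² and τ_data=n/σ².
Here τ₀ = 1/35.4 = 0.028249 and τ_data = 29/14.5 = 2.000000, so τ_n = 2.028249.
Rearranging for μ₀: μ₀ = (μ_n·τ_n − τ_data·x̄)/τ₀ = (1.0206·2.028249 − 2.000000·1.1) / 0.028249 = -0.129969/0.028249 ≈ -4.6.

μ₀ = -4.6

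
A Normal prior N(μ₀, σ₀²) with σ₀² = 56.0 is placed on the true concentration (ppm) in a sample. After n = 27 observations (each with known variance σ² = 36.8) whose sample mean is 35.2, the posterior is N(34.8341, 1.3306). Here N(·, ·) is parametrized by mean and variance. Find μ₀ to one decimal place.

μ₀ = 19.8

With known observation variance, the Normal–Normal posterior has precision τ_n = τ₀ + n/σ² and mean μ_n = (τ₀μ₀ + (n/σ²)x̄)/τ_n.
Here τ₀ = 1/56.0 = 0.017857 and τ_data = 27/36.8 = 0.733696, so τ_n = 0.751553.
Rearranging for μ₀: μ₀ = (μ_n·τ_n − τ_data·x̄)/τ₀ = (34.8341·0.751553 − 0.733696·35.2) / 0.017857 = 0.353573/0.017857 ≈ 19.8.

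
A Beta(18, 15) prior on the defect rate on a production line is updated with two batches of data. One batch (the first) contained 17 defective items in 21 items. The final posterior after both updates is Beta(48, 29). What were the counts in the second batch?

13 defective items and 10 good items

Because Beta–binomial updating is additive in the counts, the combined data contributed (α_post−α_prior, β_post−β_prior) successes and failures.
Total across both batches: 48−18=30 defective items, 29−15=14 good items.
Subtract the first batch: 30−17=13 defective items and 14−4=10 good items.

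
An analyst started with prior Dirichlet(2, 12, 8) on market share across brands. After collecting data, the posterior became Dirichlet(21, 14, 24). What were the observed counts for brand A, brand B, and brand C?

For a Dirichlet(α) prior with multinomial counts c, the posterior is Dirichlet(α + c) componentwise.
Counts are posterior − prior componentwise: 21−2=19, 14−12=2, 24−8=16.

counts (19, 2, 16)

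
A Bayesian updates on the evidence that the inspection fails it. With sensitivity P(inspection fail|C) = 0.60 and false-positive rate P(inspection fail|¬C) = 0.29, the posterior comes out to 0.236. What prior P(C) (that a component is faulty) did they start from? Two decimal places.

In odds form, posterior odds = prior odds × likelihood ratio, so prior odds = posterior odds ÷ LR.
Posterior odds = 0.236/(1−0.236) = 0.3089. LR = 0.60/0.29 = 2.0690.
Prior odds = 0.3089/2.0690 = 0.1493, so P(C) = 0.1493/(1+0.1493) ≈ 0.13.

P(C) = 0.13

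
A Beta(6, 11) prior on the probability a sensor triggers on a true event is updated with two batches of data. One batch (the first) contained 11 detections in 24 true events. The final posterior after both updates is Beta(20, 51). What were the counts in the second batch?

3 detections and 27 misses

Sequential conjugate updates are equivalent to a single update on the pooled data, so total successes = posterior α − prior α and total failures = posterior β − prior β.
Total across both batches: 20−6=14 detections, 51−11=40 misses.
Subtract the first batch: 14−11=3 detections and 40−13=27 misses.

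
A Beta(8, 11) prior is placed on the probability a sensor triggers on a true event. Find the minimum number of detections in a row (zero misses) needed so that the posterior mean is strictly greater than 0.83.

k = 46

After k detections and 0 misses the posterior is Beta(8+k, 11), with mean (8+k)/(8+11+k).
Set (8+k)/(19+k) > 0.83 and solve: k > (0.83·19 − 8)/(1 − 0.83) = 45.706.
The smallest integer exceeding 45.706 is 46.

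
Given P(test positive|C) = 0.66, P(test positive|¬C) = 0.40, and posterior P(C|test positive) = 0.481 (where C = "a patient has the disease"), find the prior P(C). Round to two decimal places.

P(C) = 0.36

In odds form, posterior odds = prior odds × likelihood ratio, so prior odds = posterior odds ÷ LR.
Posterior odds = 0.481/(1−0.481) = 0.9268. LR = 0.66/0.40 = 1.6500.
Prior odds = 0.9268/1.6500 = 0.5617, so P(C) = 0.5617/(1+0.5617) ≈ 0.36.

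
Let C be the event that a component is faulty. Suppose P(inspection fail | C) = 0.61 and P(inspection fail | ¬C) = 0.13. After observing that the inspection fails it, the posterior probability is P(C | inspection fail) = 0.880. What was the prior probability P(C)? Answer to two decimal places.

In odds form, posterior odds = prior odds × likelihood ratio, so prior odds = posterior odds ÷ LR.
Posterior odds = 0.880/(1−0.880) = 7.3333. LR = 0.61/0.13 = 4.6923.
Prior odds = 7.3333/4.6923 = 1.5628, so P(C) = 1.5628/(1+1.5628) ≈ 0.61.

P(C) = 0.61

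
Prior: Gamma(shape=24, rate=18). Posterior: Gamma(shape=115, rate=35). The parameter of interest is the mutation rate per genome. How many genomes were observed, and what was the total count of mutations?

n = 17 genomes with total 91 mutations

Gamma–Poisson conjugacy: posterior shape = α + Σxᵢ, posterior rate = β + n.
Matching: Σxᵢ = 115 − 24 = 91 and n = 35 − 18 = 17.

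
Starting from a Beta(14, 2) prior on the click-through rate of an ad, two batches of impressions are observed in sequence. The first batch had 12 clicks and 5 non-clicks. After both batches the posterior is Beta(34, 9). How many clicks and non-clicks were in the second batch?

Because Beta–binomial updating is additive in the counts, the combined data contributed (α_post−α_prior, β_post−β_prior) successes and failures.
Total across both batches: 34−14=20 clicks, 9−2=7 non-clicks.
Subtract the first batch: 20−12=8 clicks and 7−5=2 non-clicks.

8 clicks and 2 non-clicks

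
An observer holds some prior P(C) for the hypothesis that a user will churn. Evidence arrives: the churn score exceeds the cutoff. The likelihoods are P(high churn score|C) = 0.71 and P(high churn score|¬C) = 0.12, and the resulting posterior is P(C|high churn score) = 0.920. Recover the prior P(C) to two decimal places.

P(C) = 0.66

Bayes' rule in odds form gives O(C|E) = O(C)·[P(E|C)/P(E|¬C)], hence O(C) = O(C|E)/LR.
Posterior odds = 0.920/(1−0.920) = 11.5000. LR = 0.71/0.12 = 5.9167.
Prior odds = 11.5000/5.9167 = 1.9437, so P(C) = 1.9437/(1+1.9437) ≈ 0.66.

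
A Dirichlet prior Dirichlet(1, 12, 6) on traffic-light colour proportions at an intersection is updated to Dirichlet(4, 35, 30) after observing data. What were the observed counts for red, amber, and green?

counts (3, 23, 24)

For a Dirichlet(α) prior with multinomial counts c, the posterior is Dirichlet(α + c) componentwise.
Counts are posterior − prior componentwise: 4−1=3, 35−12=23, 30−6=24.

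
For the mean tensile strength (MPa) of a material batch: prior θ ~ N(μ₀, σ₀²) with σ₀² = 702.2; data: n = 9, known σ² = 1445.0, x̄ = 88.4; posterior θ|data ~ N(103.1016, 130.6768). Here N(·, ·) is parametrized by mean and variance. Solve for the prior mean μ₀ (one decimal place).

With known observation variance, the Normal–Normal posterior has precision τ_n = τ₀ + n/σ² and mean μ_n = (τ₀μ₀ + (n/σ²)x̄)/τ_n.
Here τ₀ = 1/702.2 = 0.001424 and τ_data = 9/1445.0 = 0.006228, so τ_n = 0.007652.
Rearranging for μ₀: μ₀ = (μ_n·τ_n − τ_data·x̄)/τ₀ = (103.1016·0.007652 − 0.006228·88.4) / 0.001424 = 0.238378/0.001424 ≈ 167.4.

μ₀ = 167.4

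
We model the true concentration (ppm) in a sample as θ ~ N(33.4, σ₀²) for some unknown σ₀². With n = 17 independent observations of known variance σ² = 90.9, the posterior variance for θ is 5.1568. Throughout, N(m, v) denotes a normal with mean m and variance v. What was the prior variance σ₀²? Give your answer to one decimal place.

For the Normal–Normal model with known σ², precisions add: τ_n = τ₀ + n/σ².
So 1/σ₀² = 1/5.1568 − 17/90.9 = 0.193919 − 0.187019 = 0.006900.
Hence σ₀² = 1/0.006900 ≈ 144.9.

σ₀² = 144.9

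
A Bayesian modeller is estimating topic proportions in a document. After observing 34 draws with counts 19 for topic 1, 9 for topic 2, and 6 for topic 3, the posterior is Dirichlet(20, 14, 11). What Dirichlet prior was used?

Dirichlet(1, 5, 5)

For a Dirichlet(α) prior with multinomial counts c, the posterior is Dirichlet(α + c) componentwise.
Subtract each count from the matching posterior parameter: 20−19=1, 14−9=5, 11−6=5.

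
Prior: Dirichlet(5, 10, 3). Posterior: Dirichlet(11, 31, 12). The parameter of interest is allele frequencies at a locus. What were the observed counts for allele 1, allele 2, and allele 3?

For a Dirichlet(α) prior with multinomial counts c, the posterior is Dirichlet(α + c) componentwise.
Counts are posterior − prior componentwise: 11−5=6, 31−10=21, 12−3=9.

counts (6, 21, 9)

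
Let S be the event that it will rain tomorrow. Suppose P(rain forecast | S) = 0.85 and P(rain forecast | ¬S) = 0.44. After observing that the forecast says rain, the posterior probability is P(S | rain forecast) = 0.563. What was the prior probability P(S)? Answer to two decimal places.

In odds form, posterior odds = prior odds × likelihood ratio, so prior odds = posterior odds ÷ LR.
Posterior odds = 0.563/(1−0.563) = 1.2883. LR = 0.85/0.44 = 1.9318.
Prior odds = 1.2883/1.9318 = 0.6669, so P(S) = 0.6669/(1+0.6669) ≈ 0.40.

P(S) = 0.40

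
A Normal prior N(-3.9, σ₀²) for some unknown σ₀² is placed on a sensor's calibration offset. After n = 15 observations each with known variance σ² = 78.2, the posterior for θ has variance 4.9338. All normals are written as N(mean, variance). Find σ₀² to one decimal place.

σ₀² = 92.0

Posterior precision equals prior precision plus data precision: 1/σ_n² = 1/σ₀² + n/σ².
So 1/σ₀² = 1/4.9338 − 15/78.2 = 0.202684 − 0.191816 = 0.010868.
Hence σ₀² = 1/0.010868 ≈ 92.0.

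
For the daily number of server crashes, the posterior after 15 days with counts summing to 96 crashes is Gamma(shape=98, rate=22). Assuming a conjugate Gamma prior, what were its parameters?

A Gamma(α, β) prior (rate parametrization) on a Poisson rate with n observations summing to S gives posterior Gamma(α+S, β+n).
So α = 98 − 96 = 2 and β = 22 − 15 = 7.

Gamma(shape=2, rate=7)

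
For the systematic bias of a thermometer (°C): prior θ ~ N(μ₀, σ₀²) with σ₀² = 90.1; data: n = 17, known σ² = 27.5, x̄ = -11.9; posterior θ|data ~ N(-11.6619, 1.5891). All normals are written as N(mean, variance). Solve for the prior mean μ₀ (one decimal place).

The posterior mean is a precision-weighted average: μ_n = (τ₀μ₀ + τ_data·x̄)/(τ₀+τ_data), with τ₀=1/σ₀² and τ_data=n/σ².
Here τ₀ = 1/90.1 = 0.011099 and τ_data = 17/27.5 = 0.618182, so τ_n = 0.629281.
Rearranging for μ₀: μ₀ = (μ_n·τ_n − τ_data·x̄)/τ₀ = (-11.6619·0.629281 − 0.618182·-11.9) / 0.011099 = 0.017754/0.011099 ≈ 1.6.

μ₀ = 1.6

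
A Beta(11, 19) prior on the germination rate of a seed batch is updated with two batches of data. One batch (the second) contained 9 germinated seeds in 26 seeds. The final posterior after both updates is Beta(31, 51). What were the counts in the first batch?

Sequential conjugate updates are equivalent to a single update on the pooled data, so total successes = posterior α − prior α and total failures = posterior β − prior β.
Total across both batches: 31−11=20 germinated seeds, 51−19=32 non-germinating seeds.
Subtract the second batch: 20−9=11 germinated seeds and 32−17=15 non-germinating seeds.

11 germinated seeds and 15 non-germinating seeds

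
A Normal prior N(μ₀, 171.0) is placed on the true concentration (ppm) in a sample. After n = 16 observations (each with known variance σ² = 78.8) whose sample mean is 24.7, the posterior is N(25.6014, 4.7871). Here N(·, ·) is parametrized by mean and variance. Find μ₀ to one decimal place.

μ₀ = 56.9

The posterior mean is a precision-weighted average: μ_n = (τ₀μ₀ + τ_data·x̄)/(τ₀+τ_data), with τ₀=1/σ₀² and τ_data=n/σ².
Here τ₀ = 1/171.0 = 0.005848 and τ_data = 16/78.8 = 0.203046, so τ_n = 0.208894.
Rearranging for μ₀: μ₀ = (μ_n·τ_n − τ_data·x̄)/τ₀ = (25.6014·0.208894 − 0.203046·24.7) / 0.005848 = 0.332743/0.005848 ≈ 56.9.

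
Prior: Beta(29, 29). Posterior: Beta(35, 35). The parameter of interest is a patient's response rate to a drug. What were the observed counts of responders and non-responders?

6 responders and 6 non-responders

Beta is conjugate to the binomial likelihood: posterior = Beta(α+s, β+f).
So s = 35 − 29 = 6 and f = 35 − 29 = 6.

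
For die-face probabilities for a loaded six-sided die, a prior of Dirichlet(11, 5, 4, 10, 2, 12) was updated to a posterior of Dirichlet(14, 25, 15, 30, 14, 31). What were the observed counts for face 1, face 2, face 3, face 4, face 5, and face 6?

counts (3, 20, 11, 20, 12, 19)

For a Dirichlet(α) prior with multinomial counts c, the posterior is Dirichlet(α + c) componentwise.
Counts are posterior − prior componentwise: 14−11=3, 25−5=20, 15−4=11, 30−10=20, 14−2=12, 31−12=19.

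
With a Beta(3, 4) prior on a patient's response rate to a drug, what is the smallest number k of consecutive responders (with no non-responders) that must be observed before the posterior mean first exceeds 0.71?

k = 7

After k responders and 0 non-responders the posterior is Beta(3+k, 4), with mean (3+k)/(3+4+k).
Set (3+k)/(7+k) > 0.71 and solve: k > (0.71·7 − 3)/(1 − 0.71) = 6.793.
The smallest integer exceeding 6.793 is 7.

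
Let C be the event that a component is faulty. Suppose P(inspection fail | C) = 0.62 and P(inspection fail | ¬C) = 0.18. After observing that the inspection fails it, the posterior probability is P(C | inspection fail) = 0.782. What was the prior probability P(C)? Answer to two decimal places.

P(C) = 0.51

In odds form, posterior odds = prior odds × likelihood ratio, so prior odds = posterior odds ÷ LR.
Posterior odds = 0.782/(1−0.782) = 3.5872. LR = 0.62/0.18 = 3.4444.
Prior odds = 3.5872/3.4444 = 1.0415, so P(C) = 1.0415/(1+1.0415) ≈ 0.51.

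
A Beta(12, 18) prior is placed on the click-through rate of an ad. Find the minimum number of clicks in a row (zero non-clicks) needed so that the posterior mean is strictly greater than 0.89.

k = 134

After k clicks and 0 non-clicks the posterior is Beta(12+k, 18), with mean (12+k)/(12+18+k).
Set (12+k)/(30+k) > 0.89 and solve: k > (0.89·30 − 12)/(1 − 0.89) = 133.636.
The smallest integer exceeding 133.636 is 134.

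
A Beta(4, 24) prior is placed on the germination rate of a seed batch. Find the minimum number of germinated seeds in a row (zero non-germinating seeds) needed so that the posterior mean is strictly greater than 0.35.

After k germinated seeds and 0 non-germinating seeds the posterior is Beta(4+k, 24), with mean (4+k)/(4+24+k).
Set (4+k)/(28+k) > 0.35 and solve: k > (0.35·28 − 4)/(1 − 0.35) = 8.923.
The smallest integer exceeding 8.923 is 9.

k = 9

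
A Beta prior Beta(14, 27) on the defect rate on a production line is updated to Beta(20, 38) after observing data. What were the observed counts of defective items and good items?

6 defective items and 11 good items

Beta is conjugate to the binomial likelihood: posterior = Beta(α+s, β+f).
So s = 20 − 14 = 6 and f = 38 − 27 = 11.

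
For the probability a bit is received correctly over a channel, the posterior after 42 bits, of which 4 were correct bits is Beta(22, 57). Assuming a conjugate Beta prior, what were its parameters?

A Beta(α, β) prior with s successes and f failures in binomial data gives a Beta(α+s, β+f) posterior.
Subtract the data counts: 22−4=18, 57−38=19.

Beta(18, 19)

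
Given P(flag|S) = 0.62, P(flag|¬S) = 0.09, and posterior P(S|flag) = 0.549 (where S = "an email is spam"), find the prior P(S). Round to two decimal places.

In odds form, posterior odds = prior odds × likelihood ratio, so prior odds = posterior odds ÷ LR.
Posterior odds = 0.549/(1−0.549) = 1.2173. LR = 0.62/0.09 = 6.8889.
Prior odds = 1.2173/6.8889 = 0.1767, so P(S) = 0.1767/(1+0.1767) ≈ 0.15.

P(S) = 0.15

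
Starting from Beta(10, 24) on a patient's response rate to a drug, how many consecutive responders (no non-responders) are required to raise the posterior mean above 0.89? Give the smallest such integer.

After k responders and 0 non-responders the posterior is Beta(10+k, 24), with mean (10+k)/(10+24+k).
Set (10+k)/(34+k) > 0.89 and solve: k > (0.89·34 − 10)/(1 − 0.89) = 184.182.
The smallest integer exceeding 184.182 is 185.

k = 185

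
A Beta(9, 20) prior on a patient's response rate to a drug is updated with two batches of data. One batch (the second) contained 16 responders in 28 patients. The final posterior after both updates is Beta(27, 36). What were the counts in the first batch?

2 responders and 4 non-responders

Sequential conjugate updates are equivalent to a single update on the pooled data, so total successes = posterior α − prior α and total failures = posterior β − prior β.
Total across both batches: 27−9=18 responders, 36−20=16 non-responders.
Subtract the second batch: 18−16=2 responders and 16−12=4 non-responders.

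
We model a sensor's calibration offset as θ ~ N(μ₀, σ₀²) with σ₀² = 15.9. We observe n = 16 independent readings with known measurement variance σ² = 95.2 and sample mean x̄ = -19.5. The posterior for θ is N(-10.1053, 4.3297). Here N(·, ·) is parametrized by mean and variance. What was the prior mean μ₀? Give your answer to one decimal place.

With known observation variance, the Normal–Normal posterior has precision τ_n = τ₀ + n/σ² and mean μ_n = (τ₀μ₀ + (n/σ²)x̄)/τ_n.
Here τ₀ = 1/15.9 = 0.062893 and τ_data = 16/95.2 = 0.168067, so τ_n = 0.230960.
Rearranging for μ₀: μ₀ = (μ_n·τ_n − τ_data·x̄)/τ₀ = (-10.1053·0.230960 − 0.168067·-19.5) / 0.062893 = 0.943386/0.062893 ≈ 15.0.

μ₀ = 15.0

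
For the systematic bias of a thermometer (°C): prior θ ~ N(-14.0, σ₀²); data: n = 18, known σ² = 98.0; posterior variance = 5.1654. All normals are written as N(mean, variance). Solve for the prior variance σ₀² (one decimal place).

σ₀² = 100.8

For the Normal–Normal model with known σ², precisions add: τ_n = τ₀ + n/σ².
So 1/σ₀² = 1/5.1654 − 18/98.0 = 0.193596 − 0.183673 = 0.009923.
Hence σ₀² = 1/0.009923 ≈ 100.8.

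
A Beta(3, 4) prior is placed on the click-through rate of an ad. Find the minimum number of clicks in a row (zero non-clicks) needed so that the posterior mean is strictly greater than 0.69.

k = 6

After k clicks and 0 non-clicks the posterior is Beta(3+k, 4), with mean (3+k)/(3+4+k).
Set (3+k)/(7+k) > 0.69 and solve: k > (0.69·7 − 3)/(1 − 0.69) = 5.903.
The smallest integer exceeding 5.903 is 6.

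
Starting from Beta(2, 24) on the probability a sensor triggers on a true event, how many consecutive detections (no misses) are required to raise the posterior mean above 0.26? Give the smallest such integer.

After k detections and 0 misses the posterior is Beta(2+k, 24), with mean (2+k)/(2+24+k).
Set (2+k)/(26+k) > 0.26 and solve: k > (0.26·26 − 2)/(1 − 0.26) = 6.432.
The smallest integer exceeding 6.432 is 7.

k = 7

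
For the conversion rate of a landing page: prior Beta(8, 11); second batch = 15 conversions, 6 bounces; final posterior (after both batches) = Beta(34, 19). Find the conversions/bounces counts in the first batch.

Sequential conjugate updates are equivalent to a single update on the pooled data, so total successes = posterior α − prior α and total failures = posterior β − prior β.
Total across both batches: 34−8=26 conversions, 19−11=8 bounces.
Subtract the second batch: 26−15=11 conversions and 8−6=2 bounces.

11 conversions and 2 bounces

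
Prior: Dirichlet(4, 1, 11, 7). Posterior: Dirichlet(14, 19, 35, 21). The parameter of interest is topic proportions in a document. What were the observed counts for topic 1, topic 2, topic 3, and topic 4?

For a Dirichlet(α) prior with multinomial counts c, the posterior is Dirichlet(α + c) componentwise.
Counts are posterior − prior componentwise: 14−4=10, 19−1=18, 35−11=24, 21−7=14.

counts (10, 18, 24, 14)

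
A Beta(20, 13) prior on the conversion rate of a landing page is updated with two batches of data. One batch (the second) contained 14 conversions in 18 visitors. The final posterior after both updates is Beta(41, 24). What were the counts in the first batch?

7 conversions and 7 bounces

Because Beta–binomial updating is additive in the counts, the combined data contributed (α_post−α_prior, β_post−β_prior) successes and failures.
Total across both batches: 41−20=21 conversions, 24−13=11 bounces.
Subtract the second batch: 21−14=7 conversions and 11−4=7 bounces.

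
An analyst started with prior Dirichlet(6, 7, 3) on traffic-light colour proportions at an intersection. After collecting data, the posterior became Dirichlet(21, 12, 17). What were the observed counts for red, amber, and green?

For a Dirichlet(α) prior with multinomial counts c, the posterior is Dirichlet(α + c) componentwise.
Counts are posterior − prior componentwise: 21−6=15, 12−7=5, 17−3=14.

counts (15, 5, 14)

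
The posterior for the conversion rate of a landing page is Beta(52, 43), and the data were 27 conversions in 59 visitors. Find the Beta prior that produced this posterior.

A Beta(α, β) prior with s successes and f failures in binomial data gives a Beta(α+s, β+f) posterior.
So α = 52 − 27 = 25 and β = 43 − 32 = 11.

Beta(25, 11)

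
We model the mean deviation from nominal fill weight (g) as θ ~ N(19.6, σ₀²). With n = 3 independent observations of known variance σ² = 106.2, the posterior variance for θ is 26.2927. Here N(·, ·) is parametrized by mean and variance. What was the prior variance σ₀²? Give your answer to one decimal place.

Posterior precision equals prior precision plus data precision: 1/σ_n² = 1/σ₀² + n/σ².
So 1/σ₀² = 1/26.2927 − 3/106.2 = 0.038033 − 0.028249 = 0.009784.
Hence σ₀² = 1/0.009784 ≈ 102.2.

σ₀² = 102.2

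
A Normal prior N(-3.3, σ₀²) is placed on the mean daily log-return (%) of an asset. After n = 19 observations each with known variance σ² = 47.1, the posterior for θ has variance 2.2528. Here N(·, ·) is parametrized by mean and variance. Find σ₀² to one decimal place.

Posterior precision equals prior precision plus data precision: 1/σ_n² = 1/σ₀² + n/σ².
So 1/σ₀² = 1/2.2528 − 19/47.1 = 0.443892 − 0.403397 = 0.040495.
Hence σ₀² = 1/0.040495 ≈ 24.7.

σ₀² = 24.7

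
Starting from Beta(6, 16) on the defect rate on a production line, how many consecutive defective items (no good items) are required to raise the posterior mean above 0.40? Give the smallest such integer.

After k defective items and 0 good items the posterior is Beta(6+k, 16), with mean (6+k)/(6+16+k).
Set (6+k)/(22+k) > 0.40 and solve: k > (0.40·22 − 6)/(1 − 0.40) = 4.667.
The smallest integer exceeding 4.667 is 5.

k = 5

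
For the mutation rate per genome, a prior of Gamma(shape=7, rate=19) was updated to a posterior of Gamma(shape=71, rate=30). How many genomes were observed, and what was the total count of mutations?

Gamma–Poisson conjugacy: posterior shape = α + Σxᵢ, posterior rate = β + n.
Matching: Σxᵢ = 71 − 7 = 64 and n = 30 − 19 = 11.

n = 11 genomes with total 64 mutations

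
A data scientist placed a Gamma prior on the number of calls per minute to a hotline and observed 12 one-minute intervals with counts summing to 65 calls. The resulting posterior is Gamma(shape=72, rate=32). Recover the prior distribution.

Gamma(shape=7, rate=20)

Gamma–Poisson conjugacy: posterior shape = α + Σxᵢ, posterior rate = β + n.
So α = 72 − 65 = 7 and β = 32 − 12 = 20.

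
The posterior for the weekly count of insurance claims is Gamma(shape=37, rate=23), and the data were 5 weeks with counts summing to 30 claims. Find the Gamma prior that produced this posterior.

Gamma(shape=7, rate=18)

Gamma–Poisson conjugacy: posterior shape = α + Σxᵢ, posterior rate = β + n.
So α = 37 − 30 = 7 and β = 23 − 5 = 18.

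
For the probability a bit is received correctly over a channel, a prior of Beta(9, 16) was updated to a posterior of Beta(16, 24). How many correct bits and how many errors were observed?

Beta is conjugate to the binomial likelihood: posterior = Beta(a+s, b+f).
Match parameters: s=16−9=7, f=24−16=8.

7 correct bits and 8 errors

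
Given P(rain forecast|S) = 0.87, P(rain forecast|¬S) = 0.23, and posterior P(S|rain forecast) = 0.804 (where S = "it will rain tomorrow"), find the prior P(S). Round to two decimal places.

Bayes' rule in odds form gives O(S|E) = O(S)·[P(E|S)/P(E|¬S)], hence O(S) = O(S|E)/LR.
Posterior odds = 0.804/(1−0.804) = 4.1020. LR = 0.87/0.23 = 3.7826.
Prior odds = 4.1020/3.7826 = 1.0844, so P(S) = 1.0844/(1+1.0844) ≈ 0.52.

P(S) = 0.52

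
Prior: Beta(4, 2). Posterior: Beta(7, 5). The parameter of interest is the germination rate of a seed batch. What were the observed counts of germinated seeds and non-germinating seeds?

3 germinated seeds and 3 non-germinating seeds

A Beta(α, β) prior with s successes and f failures in binomial data gives a Beta(α+s, β+f) posterior.
Match parameters: s=7−4=3, f=5−2=3.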